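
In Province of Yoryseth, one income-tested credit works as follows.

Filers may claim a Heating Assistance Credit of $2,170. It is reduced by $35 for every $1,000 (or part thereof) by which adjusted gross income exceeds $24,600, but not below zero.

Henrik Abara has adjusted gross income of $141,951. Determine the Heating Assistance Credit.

$0

Heating Assistance Credit: income exceeds $24,600 by $117,351 → 118 increments × $35 = $4,130 ≥ base, so the credit is $0.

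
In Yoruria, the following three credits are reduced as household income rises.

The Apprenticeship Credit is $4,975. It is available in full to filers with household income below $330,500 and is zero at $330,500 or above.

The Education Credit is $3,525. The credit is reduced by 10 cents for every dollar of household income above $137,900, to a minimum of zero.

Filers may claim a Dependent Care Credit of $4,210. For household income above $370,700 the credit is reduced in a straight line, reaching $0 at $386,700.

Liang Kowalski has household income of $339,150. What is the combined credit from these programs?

Apprenticeship Credit: $339,150 meets or exceeds the $330,500 cutoff, so the credit is $0.
Education Credit: 10% of the $201,250 excess over $137,900 is $20,125 ≥ base, so the credit is $0.
Dependent Care Credit: $339,150 is at or below the $370,700 threshold, so the full $4,210 applies.
Total: $0 + $0 + $4,210 = $4,210.

$4,210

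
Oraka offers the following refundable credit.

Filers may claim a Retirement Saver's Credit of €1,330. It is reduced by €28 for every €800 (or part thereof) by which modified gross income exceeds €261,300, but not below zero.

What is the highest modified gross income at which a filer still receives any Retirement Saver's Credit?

After 47 increments the reduction is 47 × €28 = €1,316, leaving €14; one more increment wipes it out. Increment 47 ends at excess 47 × €800 = €37,600, so the highest qualifying income is €261,300 + €37,600 = €298,900.

€298,900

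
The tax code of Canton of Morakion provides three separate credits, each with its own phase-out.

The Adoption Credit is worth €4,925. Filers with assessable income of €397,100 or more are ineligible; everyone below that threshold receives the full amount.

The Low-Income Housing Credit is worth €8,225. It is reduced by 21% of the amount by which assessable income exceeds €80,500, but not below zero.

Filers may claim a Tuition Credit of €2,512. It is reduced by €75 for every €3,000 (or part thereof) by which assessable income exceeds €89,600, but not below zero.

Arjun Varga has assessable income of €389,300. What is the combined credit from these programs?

€4,925

Adoption Credit: €389,300 is below the €397,100 cutoff, so the full €4,925 applies.
Low-Income Housing Credit: 21% of the €308,800 excess over €80,500 is €64,848 ≥ base, so the credit is €0.
Tuition Credit: income exceeds €89,600 by €299,700 → 100 increments × €75 = €7,500 ≥ base, so the credit is €0.
Total: €4,925 + €0 + €0 = €4,925.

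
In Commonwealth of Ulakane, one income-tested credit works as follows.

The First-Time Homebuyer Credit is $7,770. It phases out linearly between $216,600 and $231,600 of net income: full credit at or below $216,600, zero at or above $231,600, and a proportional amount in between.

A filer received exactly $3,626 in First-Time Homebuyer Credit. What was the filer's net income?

$3,626 is 3,626/7,770 of the full $7,770, so 4,144/7,770 of the $15,000 range has been used: income = $216,600 + $15,000 × 4,144/7,770 = $224,600.

$224,600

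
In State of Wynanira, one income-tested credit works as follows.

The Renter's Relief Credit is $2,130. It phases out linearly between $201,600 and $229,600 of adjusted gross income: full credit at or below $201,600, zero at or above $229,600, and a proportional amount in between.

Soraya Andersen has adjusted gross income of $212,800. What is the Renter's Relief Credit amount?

$1,278

Renter's Relief Credit: $212,800 is $11,200 into a $28,000 phase-out range, leaving 16,800/28,000 of the credit: $2,130 × 16,800/28,000 = $1,278.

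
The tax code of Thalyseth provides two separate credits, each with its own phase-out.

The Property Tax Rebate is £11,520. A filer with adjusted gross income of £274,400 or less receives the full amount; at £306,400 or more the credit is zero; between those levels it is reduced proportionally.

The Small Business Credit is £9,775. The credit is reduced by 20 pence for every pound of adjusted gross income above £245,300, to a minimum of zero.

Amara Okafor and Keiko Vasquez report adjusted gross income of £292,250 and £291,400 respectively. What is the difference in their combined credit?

Amara (£292,250): Property Tax Rebate: £292,250 is £17,850 into a £32,000 phase-out range, leaving 14,150/32,000 of the credit: £11,520 × 14,150/32,000 = £5,094. Small Business Credit: 20% of the £46,950 excess over £245,300 is £9,390; credit = £9,775 − £9,390 = £385. total £5,094 + £385 = £5,479
Keiko (£291,400): Property Tax Rebate: £291,400 is £17,000 into a £32,000 phase-out range, leaving 15,000/32,000 of the credit: £11,520 × 15,000/32,000 = £5,400. Small Business Credit: 20% of the £46,100 excess over £245,300 is £9,220; credit = £9,775 − £9,220 = £555. total £5,400 + £555 = £5,955
Difference: |£5,479 − £5,955| = £476.

£476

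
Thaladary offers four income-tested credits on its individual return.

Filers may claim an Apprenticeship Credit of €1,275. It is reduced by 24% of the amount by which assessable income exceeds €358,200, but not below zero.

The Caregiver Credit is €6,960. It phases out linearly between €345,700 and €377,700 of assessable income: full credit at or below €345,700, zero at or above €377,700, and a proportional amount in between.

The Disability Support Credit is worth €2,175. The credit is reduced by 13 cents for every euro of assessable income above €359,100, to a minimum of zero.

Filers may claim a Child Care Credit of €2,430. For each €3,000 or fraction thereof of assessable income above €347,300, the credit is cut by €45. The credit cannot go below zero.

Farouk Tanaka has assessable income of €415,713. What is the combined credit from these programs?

€1,395

Apprenticeship Credit: 24% of the €57,513 excess over €358,200 is €13,803.12 ≥ base, so the credit is €0.
Caregiver Credit: €415,713 is at or above €377,700, so the credit is €0.
Disability Support Credit: 13% of the €56,613 excess over €359,100 is €7,359.69 ≥ base, so the credit is €0.
Child Care Credit: income exceeds €347,300 by €68,413, which is 23 full-or-partial €3,000 increments; reduction = 23 × €45 = €1,035, leaving €1,395.
Total: €0 + €0 + €0 + €1,395 = €1,395.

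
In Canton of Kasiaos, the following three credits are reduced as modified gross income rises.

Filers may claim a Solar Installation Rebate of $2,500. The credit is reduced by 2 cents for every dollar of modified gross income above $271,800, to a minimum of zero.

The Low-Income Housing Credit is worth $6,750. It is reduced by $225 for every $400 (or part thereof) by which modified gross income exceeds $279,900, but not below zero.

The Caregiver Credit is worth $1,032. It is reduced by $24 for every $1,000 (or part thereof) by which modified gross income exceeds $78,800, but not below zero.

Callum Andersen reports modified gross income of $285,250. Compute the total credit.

Solar Installation Rebate: 2% of the $13,450 excess over $271,800 is $269; credit = $2,500 − $269 = $2,231.
Low-Income Housing Credit: income exceeds $279,900 by $5,350, which is 14 full-or-partial $400 increments; reduction = 14 × $225 = $3,150, leaving $3,600.
Caregiver Credit: income exceeds $78,800 by $206,450 → 207 increments × $24 = $4,968 ≥ base, so the credit is $0.
Total: $2,231 + $3,600 + $0 = $5,831.

$5,831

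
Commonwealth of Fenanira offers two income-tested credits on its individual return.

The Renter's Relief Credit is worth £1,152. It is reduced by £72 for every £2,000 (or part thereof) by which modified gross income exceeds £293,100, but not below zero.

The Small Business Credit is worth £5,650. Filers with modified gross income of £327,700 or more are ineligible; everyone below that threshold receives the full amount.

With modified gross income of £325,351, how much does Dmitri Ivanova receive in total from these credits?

Renter's Relief Credit: income exceeds £293,100 by £32,251 → 17 increments × £72 = £1,224 ≥ base, so the credit is £0.
Small Business Credit: £325,351 is below the £327,700 cutoff, so the full £5,650 applies.
Total: £0 + £5,650 = £5,650.

£5,650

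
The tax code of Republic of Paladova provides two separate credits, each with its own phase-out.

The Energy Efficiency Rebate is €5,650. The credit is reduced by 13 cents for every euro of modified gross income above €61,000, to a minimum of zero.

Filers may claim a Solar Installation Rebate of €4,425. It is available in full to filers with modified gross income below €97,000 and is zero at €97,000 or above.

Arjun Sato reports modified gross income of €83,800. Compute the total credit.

Energy Efficiency Rebate: 13% of the €22,800 excess over €61,000 is €2,964; credit = €5,650 − €2,964 = €2,686.
Solar Installation Rebate: €83,800 is below the €97,000 cutoff, so the full €4,425 applies.
Total: €2,686 + €4,425 = €7,111.

€7,111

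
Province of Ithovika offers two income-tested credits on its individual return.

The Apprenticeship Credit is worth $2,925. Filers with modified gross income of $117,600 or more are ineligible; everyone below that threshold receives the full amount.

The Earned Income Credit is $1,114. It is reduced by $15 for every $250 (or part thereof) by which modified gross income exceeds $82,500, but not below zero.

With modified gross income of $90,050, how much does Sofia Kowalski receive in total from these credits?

$3,574

Apprenticeship Credit: $90,050 is below the $117,600 cutoff, so the full $2,925 applies.
Earned Income Credit: income exceeds $82,500 by $7,550, which is 31 full-or-partial $250 increments; reduction = 31 × $15 = $465, leaving $649.
Total: $2,925 + $649 = $3,574.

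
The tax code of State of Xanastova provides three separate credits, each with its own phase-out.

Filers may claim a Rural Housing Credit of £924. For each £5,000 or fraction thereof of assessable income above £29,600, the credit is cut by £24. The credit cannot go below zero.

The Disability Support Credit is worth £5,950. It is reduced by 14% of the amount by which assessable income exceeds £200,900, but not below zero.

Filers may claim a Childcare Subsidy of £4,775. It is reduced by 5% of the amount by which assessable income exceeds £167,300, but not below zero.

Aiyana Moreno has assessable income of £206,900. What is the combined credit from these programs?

Rural Housing Credit: income exceeds £29,600 by £177,300, which is 36 full-or-partial £5,000 increments; reduction = 36 × £24 = £864, leaving £60.
Disability Support Credit: 14% of the £6,000 excess over £200,900 is £840; credit = £5,950 − £840 = £5,110.
Childcare Subsidy: 5% of the £39,600 excess over £167,300 is £1,980; credit = £4,775 − £1,980 = £2,795.
Total: £60 + £5,110 + £2,795 = £7,965.

£7,965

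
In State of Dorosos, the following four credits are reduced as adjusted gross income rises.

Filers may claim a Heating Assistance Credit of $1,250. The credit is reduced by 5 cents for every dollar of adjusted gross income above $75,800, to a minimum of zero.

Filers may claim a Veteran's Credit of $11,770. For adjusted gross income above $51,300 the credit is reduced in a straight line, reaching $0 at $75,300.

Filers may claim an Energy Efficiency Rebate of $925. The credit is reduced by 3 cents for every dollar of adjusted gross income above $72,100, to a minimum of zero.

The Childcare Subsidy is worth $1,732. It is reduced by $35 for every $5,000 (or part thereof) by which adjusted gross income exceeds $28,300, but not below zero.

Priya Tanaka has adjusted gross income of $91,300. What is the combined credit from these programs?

Heating Assistance Credit: 5% of the $15,500 excess over $75,800 is $775; credit = $1,250 − $775 = $475.
Veteran's Credit: $91,300 is at or above $75,300, so the credit is $0.
Energy Efficiency Rebate: 3% of the $19,200 excess over $72,100 is $576; credit = $925 − $576 = $349.
Childcare Subsidy: income exceeds $28,300 by $63,000, which is 13 full-or-partial $5,000 increments; reduction = 13 × $35 = $455, leaving $1,277.
Total: $475 + $0 + $349 + $1,277 = $2,101.

$2,101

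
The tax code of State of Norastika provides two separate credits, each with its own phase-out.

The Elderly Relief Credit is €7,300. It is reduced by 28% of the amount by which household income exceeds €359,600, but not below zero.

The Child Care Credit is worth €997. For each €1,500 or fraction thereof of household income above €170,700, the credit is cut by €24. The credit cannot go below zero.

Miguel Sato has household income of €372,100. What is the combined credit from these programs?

€3,800

Elderly Relief Credit: 28% of the €12,500 excess over €359,600 is €3,500; credit = €7,300 − €3,500 = €3,800.
Child Care Credit: income exceeds €170,700 by €201,400 → 135 increments × €24 = €3,240 ≥ base, so the credit is €0.
Total: €3,800 + €0 = €3,800.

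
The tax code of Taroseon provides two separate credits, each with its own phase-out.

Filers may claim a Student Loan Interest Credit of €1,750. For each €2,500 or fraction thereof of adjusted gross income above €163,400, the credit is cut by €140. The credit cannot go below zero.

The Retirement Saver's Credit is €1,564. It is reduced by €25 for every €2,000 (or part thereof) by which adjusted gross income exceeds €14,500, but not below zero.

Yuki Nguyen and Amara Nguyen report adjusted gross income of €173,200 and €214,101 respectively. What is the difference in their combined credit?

€1,190

Yuki (€173,200): Student Loan Interest Credit: income exceeds €163,400 by €9,800, which is 4 full-or-partial €2,500 increments; reduction = 4 × €140 = €560, leaving €1,190. Retirement Saver's Credit: income exceeds €14,500 by €158,700 → 80 increments × €25 = €2,000 ≥ base, so the credit is €0. total €1,190 + €0 = €1,190
Amara (€214,101): Student Loan Interest Credit: income exceeds €163,400 by €50,701 → 21 increments × €140 = €2,940 ≥ base, so the credit is €0. Retirement Saver's Credit: income exceeds €14,500 by €199,601 → 100 increments × €25 = €2,500 ≥ base, so the credit is €0. total €0 + €0 = €0
Difference: |€1,190 − €0| = €1,190.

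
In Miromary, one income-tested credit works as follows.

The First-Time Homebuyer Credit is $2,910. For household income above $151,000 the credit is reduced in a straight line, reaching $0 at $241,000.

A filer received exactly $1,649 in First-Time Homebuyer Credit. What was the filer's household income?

$190,000

$1,649 is 1,649/2,910 of the full $2,910, so 1,261/2,910 of the $90,000 range has been used: income = $151,000 + $90,000 × 1,261/2,910 = $190,000.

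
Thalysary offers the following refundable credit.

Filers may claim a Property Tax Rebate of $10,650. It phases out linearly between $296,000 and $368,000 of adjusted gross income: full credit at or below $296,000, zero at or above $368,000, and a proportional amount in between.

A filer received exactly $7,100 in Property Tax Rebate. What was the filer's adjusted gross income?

$320,000

$7,100 is 7,100/10,650 of the full $10,650, so 3,550/10,650 of the $72,000 range has been used: income = $296,000 + $72,000 × 3,550/10,650 = $320,000.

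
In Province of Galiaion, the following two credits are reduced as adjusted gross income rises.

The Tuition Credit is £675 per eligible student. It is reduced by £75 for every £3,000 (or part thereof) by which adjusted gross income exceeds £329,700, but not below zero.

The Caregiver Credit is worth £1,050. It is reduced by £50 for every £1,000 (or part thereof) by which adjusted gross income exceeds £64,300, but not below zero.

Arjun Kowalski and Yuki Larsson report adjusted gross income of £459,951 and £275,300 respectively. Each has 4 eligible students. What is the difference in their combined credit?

Arjun (£459,951): Tuition Credit: base = 4 × £675 = £2,700. income exceeds £329,700 by £130,251 → 44 increments × £75 = £3,300 ≥ base, so the credit is £0. Caregiver Credit: income exceeds £64,300 by £395,651 → 396 increments × £50 = £19,800 ≥ base, so the credit is £0. total £0 + £0 = £0
Yuki (£275,300): Tuition Credit: base = 4 × £675 = £2,700. £275,300 is at or below the £329,700 threshold, so the full £2,700 applies. Caregiver Credit: income exceeds £64,300 by £211,000 → 211 increments × £50 = £10,550 ≥ base, so the credit is £0. total £2,700 + £0 = £2,700
Difference: |£0 − £2,700| = £2,700.

£2,700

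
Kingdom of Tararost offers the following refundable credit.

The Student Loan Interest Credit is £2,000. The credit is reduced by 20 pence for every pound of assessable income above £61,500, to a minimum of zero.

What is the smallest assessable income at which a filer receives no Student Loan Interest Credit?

£71,500

The credit falls by 20% of each pound above £61,500, so it reaches zero when the excess is £2,000 / 20% = £10,000: income = £61,500 + £10,000 = £71,500.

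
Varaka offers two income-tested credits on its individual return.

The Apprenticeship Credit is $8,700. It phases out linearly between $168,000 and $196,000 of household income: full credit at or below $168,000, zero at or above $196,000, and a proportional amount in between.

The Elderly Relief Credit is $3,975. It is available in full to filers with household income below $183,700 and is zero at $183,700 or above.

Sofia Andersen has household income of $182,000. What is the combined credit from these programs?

$8,325

Apprenticeship Credit: $182,000 is $14,000 into a $28,000 phase-out range, leaving 14,000/28,000 of the credit: $8,700 × 14,000/28,000 = $4,350.
Elderly Relief Credit: $182,000 is below the $183,700 cutoff, so the full $3,975 applies.
Total: $4,350 + $3,975 = $8,325.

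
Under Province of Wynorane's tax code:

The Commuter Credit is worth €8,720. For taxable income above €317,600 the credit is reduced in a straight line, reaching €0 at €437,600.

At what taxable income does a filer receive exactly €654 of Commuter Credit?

€654 is 654/8,720 of the full €8,720, so 8,066/8,720 of the €120,000 range has been used: income = €317,600 + €120,000 × 8,066/8,720 = €428,600.

€428,600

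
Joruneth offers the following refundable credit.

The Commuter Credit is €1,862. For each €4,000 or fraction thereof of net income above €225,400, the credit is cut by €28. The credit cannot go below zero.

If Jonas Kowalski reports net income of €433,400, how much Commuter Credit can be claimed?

€406

Commuter Credit: income exceeds €225,400 by €208,000, which is 52 full-or-partial €4,000 increments; reduction = 52 × €28 = €1,456, leaving €406.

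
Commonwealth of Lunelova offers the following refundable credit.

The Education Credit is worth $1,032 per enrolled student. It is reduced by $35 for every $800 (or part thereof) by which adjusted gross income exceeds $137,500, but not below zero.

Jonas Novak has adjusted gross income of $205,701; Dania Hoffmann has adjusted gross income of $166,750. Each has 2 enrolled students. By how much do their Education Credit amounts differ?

$769

Jonas ($205,701): Education Credit: base = 2 × $1,032 = $2,064. income exceeds $137,500 by $68,201 → 86 increments × $35 = $3,010 ≥ base, so the credit is $0.
Dania ($166,750): Education Credit: base = 2 × $1,032 = $2,064. income exceeds $137,500 by $29,250, which is 37 full-or-partial $800 increments; reduction = 37 × $35 = $1,295, leaving $769.
Difference: |$0 − $769| = $769.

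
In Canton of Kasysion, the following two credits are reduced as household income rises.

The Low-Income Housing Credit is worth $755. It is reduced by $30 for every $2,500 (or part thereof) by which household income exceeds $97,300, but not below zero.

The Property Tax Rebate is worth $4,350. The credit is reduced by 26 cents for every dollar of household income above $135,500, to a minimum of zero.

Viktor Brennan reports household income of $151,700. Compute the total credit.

$233

Low-Income Housing Credit: income exceeds $97,300 by $54,400, which is 22 full-or-partial $2,500 increments; reduction = 22 × $30 = $660, leaving $95.
Property Tax Rebate: 26% of the $16,200 excess over $135,500 is $4,212; credit = $4,350 − $4,212 = $138.
Total: $95 + $138 = $233.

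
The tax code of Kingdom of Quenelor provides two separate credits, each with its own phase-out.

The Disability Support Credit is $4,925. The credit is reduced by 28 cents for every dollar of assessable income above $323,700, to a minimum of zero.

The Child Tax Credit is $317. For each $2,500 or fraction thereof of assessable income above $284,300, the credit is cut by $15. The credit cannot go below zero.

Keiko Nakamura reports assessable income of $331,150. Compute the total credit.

$2,871

Disability Support Credit: 28% of the $7,450 excess over $323,700 is $2,086; credit = $4,925 − $2,086 = $2,839.
Child Tax Credit: income exceeds $284,300 by $46,850, which is 19 full-or-partial $2,500 increments; reduction = 19 × $15 = $285, leaving $32.
Total: $2,839 + $32 = $2,871.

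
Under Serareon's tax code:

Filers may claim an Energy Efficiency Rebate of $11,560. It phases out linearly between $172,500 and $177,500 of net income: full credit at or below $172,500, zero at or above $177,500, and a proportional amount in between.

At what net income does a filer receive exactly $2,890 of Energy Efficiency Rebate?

$2,890 is 2,890/11,560 of the full $11,560, so 8,670/11,560 of the $5,000 range has been used: income = $172,500 + $5,000 × 8,670/11,560 = $176,250.

$176,250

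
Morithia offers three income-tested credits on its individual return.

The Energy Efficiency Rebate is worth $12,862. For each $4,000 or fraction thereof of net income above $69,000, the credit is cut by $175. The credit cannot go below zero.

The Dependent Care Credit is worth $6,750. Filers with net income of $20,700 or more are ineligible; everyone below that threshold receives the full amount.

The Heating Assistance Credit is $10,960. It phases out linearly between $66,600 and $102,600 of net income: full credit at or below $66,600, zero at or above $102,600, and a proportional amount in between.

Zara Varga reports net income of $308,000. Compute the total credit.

$2,362

Energy Efficiency Rebate: income exceeds $69,000 by $239,000, which is 60 full-or-partial $4,000 increments; reduction = 60 × $175 = $10,500, leaving $2,362.
Dependent Care Credit: $308,000 meets or exceeds the $20,700 cutoff, so the credit is $0.
Heating Assistance Credit: $308,000 is at or above $102,600, so the credit is $0.
Total: $2,362 + $0 + $0 = $2,362.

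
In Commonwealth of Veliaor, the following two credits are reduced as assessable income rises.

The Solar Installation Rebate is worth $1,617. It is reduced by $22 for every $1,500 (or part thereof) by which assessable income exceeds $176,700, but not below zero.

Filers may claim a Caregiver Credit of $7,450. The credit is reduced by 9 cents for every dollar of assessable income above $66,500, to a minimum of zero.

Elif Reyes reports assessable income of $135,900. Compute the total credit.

$2,821

Solar Installation Rebate: $135,900 is at or below the $176,700 threshold, so the full $1,617 applies.
Caregiver Credit: 9% of the $69,400 excess over $66,500 is $6,246; credit = $7,450 − $6,246 = $1,204.
Total: $1,617 + $1,204 = $2,821.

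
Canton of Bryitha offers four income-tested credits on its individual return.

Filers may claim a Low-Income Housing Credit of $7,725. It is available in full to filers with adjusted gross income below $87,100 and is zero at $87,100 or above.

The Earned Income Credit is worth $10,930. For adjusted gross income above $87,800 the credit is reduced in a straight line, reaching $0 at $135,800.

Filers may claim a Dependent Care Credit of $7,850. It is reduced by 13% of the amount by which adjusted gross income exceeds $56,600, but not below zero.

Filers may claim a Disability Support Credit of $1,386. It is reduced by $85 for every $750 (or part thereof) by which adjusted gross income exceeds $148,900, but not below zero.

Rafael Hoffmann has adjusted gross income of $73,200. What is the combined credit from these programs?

$25,733

Low-Income Housing Credit: $73,200 is below the $87,100 cutoff, so the full $7,725 applies.
Earned Income Credit: $73,200 is at or below the $87,800 threshold, so the full $10,930 applies.
Dependent Care Credit: 13% of the $16,600 excess over $56,600 is $2,158; credit = $7,850 − $2,158 = $5,692.
Disability Support Credit: $73,200 is at or below the $148,900 threshold, so the full $1,386 applies.
Total: $7,725 + $10,930 + $5,692 + $1,386 = $25,733.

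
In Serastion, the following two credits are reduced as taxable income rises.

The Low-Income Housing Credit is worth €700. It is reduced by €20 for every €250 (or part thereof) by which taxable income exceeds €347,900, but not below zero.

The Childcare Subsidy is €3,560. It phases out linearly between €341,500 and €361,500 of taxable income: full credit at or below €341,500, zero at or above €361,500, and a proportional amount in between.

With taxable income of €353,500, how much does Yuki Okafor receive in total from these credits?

Low-Income Housing Credit: income exceeds €347,900 by €5,600, which is 23 full-or-partial €250 increments; reduction = 23 × €20 = €460, leaving €240.
Childcare Subsidy: €353,500 is €12,000 into a €20,000 phase-out range, leaving 8,000/20,000 of the credit: €3,560 × 8,000/20,000 = €1,424.
Total: €240 + €1,424 = €1,664.

€1,664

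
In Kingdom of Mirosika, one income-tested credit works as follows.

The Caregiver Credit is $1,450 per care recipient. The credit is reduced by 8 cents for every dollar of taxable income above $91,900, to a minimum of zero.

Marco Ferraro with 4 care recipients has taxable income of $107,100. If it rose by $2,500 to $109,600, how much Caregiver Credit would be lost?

$200

At $107,100 — base = 4 × $1,450 = $5,800. 8% of the $15,200 excess over $91,900 is $1,216; credit = $5,800 − $1,216 = $4,584.
At $109,600 — base = 4 × $1,450 = $5,800. 8% of the $17,700 excess over $91,900 is $1,416; credit = $5,800 − $1,416 = $4,384.
Lost: $4,584 − $4,384 = $200.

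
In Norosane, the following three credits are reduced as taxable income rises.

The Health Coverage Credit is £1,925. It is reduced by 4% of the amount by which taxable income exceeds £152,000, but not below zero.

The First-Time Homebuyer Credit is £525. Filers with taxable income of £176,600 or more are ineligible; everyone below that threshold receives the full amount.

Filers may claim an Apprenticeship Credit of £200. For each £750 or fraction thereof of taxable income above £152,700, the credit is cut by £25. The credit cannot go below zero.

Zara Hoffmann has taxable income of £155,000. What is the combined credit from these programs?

Health Coverage Credit: 4% of the £3,000 excess over £152,000 is £120; credit = £1,925 − £120 = £1,805.
First-Time Homebuyer Credit: £155,000 is below the £176,600 cutoff, so the full £525 applies.
Apprenticeship Credit: income exceeds £152,700 by £2,300, which is 4 full-or-partial £750 increments; reduction = 4 × £25 = £100, leaving £100.
Total: £1,805 + £525 + £100 = £2,430.

£2,430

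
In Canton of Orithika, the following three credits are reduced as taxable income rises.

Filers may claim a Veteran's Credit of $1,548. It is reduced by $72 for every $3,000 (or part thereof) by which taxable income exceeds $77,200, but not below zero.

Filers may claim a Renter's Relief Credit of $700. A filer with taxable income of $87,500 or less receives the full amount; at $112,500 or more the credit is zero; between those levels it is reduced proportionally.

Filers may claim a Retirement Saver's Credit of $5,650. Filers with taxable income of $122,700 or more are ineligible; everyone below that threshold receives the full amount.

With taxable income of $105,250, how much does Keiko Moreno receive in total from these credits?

$6,681

Veteran's Credit: income exceeds $77,200 by $28,050, which is 10 full-or-partial $3,000 increments; reduction = 10 × $72 = $720, leaving $828.
Renter's Relief Credit: $105,250 is $17,750 into a $25,000 phase-out range, leaving 7,250/25,000 of the credit: $700 × 7,250/25,000 = $203.
Retirement Saver's Credit: $105,250 is below the $122,700 cutoff, so the full $5,650 applies.
Total: $828 + $203 + $5,650 = $6,681.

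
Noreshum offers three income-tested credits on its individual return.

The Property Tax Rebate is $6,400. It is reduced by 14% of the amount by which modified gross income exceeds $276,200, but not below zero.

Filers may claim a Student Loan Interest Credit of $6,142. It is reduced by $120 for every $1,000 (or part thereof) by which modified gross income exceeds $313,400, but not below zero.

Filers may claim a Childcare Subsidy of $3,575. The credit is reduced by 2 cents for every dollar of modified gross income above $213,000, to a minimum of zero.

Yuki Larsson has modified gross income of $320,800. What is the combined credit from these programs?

Property Tax Rebate: 14% of the $44,600 excess over $276,200 is $6,244; credit = $6,400 − $6,244 = $156.
Student Loan Interest Credit: income exceeds $313,400 by $7,400, which is 8 full-or-partial $1,000 increments; reduction = 8 × $120 = $960, leaving $5,182.
Childcare Subsidy: 2% of the $107,800 excess over $213,000 is $2,156; credit = $3,575 − $2,156 = $1,419.
Total: $156 + $5,182 + $1,419 = $6,757.

$6,757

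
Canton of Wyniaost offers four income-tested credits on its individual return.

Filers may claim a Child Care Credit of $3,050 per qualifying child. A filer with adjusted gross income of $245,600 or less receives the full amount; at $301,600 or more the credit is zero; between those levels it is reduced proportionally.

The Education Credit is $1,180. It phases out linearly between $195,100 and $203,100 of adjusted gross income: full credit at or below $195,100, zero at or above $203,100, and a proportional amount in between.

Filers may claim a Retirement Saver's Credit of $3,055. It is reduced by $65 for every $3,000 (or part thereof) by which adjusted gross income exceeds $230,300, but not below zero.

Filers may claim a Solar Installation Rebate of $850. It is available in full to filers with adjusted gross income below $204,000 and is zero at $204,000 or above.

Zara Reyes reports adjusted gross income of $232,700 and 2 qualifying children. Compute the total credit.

Child Care Credit: base = 2 × $3,050 = $6,100. $232,700 is at or below the $245,600 threshold, so the full $6,100 applies.
Education Credit: $232,700 is at or above $203,100, so the credit is $0.
Retirement Saver's Credit: income exceeds $230,300 by $2,400, which is 1 full-or-partial $3,000 increment; reduction = 1 × $65 = $65, leaving $2,990.
Solar Installation Rebate: $232,700 meets or exceeds the $204,000 cutoff, so the credit is $0.
Total: $6,100 + $0 + $2,990 + $0 = $9,090.

$9,090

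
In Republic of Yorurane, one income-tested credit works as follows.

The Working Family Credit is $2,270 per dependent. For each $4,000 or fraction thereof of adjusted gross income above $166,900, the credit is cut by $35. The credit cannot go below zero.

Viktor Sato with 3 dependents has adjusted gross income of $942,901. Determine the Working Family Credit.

Working Family Credit: base = 3 × $2,270 = $6,810. income exceeds $166,900 by $776,001 → 195 increments × $35 = $6,825 ≥ base, so the credit is $0.

$0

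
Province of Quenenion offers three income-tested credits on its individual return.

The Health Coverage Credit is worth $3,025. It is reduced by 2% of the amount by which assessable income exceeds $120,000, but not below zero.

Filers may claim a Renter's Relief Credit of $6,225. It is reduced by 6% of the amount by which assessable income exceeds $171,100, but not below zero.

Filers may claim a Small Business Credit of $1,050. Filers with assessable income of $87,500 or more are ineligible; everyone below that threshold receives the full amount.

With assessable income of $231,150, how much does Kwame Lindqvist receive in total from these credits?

Health Coverage Credit: 2% of the $111,150 excess over $120,000 is $2,223; credit = $3,025 − $2,223 = $802.
Renter's Relief Credit: 6% of the $60,050 excess over $171,100 is $3,603; credit = $6,225 − $3,603 = $2,622.
Small Business Credit: $231,150 meets or exceeds the $87,500 cutoff, so the credit is $0.
Total: $802 + $2,622 + $0 = $3,424.

$3,424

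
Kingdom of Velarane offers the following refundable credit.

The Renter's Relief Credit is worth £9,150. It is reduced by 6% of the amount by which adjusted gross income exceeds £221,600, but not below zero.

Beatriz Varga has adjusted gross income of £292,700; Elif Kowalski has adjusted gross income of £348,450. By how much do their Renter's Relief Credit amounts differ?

Beatriz (£292,700): Renter's Relief Credit: 6% of the £71,100 excess over £221,600 is £4,266; credit = £9,150 − £4,266 = £4,884.
Elif (£348,450): Renter's Relief Credit: 6% of the £126,850 excess over £221,600 is £7,611; credit = £9,150 − £7,611 = £1,539.
Difference: |£4,884 − £1,539| = £3,345.

£3,345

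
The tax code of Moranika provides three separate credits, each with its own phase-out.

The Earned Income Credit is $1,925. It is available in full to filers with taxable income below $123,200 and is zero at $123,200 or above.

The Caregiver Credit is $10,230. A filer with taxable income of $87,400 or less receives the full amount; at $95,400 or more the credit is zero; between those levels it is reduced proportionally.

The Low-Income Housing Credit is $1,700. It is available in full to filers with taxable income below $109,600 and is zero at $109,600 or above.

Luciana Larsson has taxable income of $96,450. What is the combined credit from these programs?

$3,625

Earned Income Credit: $96,450 is below the $123,200 cutoff, so the full $1,925 applies.
Caregiver Credit: $96,450 is at or above $95,400, so the credit is $0.
Low-Income Housing Credit: $96,450 is below the $109,600 cutoff, so the full $1,700 applies.
Total: $1,925 + $0 + $1,700 = $3,625.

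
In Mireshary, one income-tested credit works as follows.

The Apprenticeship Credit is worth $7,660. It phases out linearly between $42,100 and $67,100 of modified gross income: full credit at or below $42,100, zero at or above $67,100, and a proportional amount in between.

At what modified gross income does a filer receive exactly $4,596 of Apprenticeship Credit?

$4,596 is 4,596/7,660 of the full $7,660, so 3,064/7,660 of the $25,000 range has been used: income = $42,100 + $25,000 × 3,064/7,660 = $52,100.

$52,100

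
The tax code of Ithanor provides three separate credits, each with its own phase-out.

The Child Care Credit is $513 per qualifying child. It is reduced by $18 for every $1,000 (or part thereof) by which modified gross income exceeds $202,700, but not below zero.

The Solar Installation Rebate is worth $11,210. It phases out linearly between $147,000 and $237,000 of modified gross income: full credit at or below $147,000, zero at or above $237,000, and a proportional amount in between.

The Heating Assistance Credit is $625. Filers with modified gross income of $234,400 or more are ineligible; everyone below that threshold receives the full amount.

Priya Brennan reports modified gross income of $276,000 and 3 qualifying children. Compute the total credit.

Child Care Credit: base = 3 × $513 = $1,539. income exceeds $202,700 by $73,300, which is 74 full-or-partial $1,000 increments; reduction = 74 × $18 = $1,332, leaving $207.
Solar Installation Rebate: $276,000 is at or above $237,000, so the credit is $0.
Heating Assistance Credit: $276,000 meets or exceeds the $234,400 cutoff, so the credit is $0.
Total: $207 + $0 + $0 = $207.

$207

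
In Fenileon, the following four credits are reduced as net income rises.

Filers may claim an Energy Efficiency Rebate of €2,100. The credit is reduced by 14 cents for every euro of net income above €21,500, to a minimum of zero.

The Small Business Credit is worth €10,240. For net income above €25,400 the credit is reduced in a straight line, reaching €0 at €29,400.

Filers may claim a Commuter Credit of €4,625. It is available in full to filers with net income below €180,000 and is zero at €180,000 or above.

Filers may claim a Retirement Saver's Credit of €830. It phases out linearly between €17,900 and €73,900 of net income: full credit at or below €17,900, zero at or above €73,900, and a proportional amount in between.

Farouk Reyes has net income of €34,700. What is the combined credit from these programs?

€5,458

Energy Efficiency Rebate: 14% of the €13,200 excess over €21,500 is €1,848; credit = €2,100 − €1,848 = €252.
Small Business Credit: €34,700 is at or above €29,400, so the credit is €0.
Commuter Credit: €34,700 is below the €180,000 cutoff, so the full €4,625 applies.
Retirement Saver's Credit: €34,700 is €16,800 into a €56,000 phase-out range, leaving 39,200/56,000 of the credit: €830 × 39,200/56,000 = €581.
Total: €252 + €0 + €4,625 + €581 = €5,458.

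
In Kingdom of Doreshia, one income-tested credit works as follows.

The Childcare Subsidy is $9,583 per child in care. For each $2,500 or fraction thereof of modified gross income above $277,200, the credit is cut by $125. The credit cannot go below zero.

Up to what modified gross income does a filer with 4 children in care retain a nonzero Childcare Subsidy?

Full credit = 4 × $9,583 = $38,332.
After 306 increments the reduction is 306 × $125 = $38,250, leaving $82; one more increment wipes it out. Increment 306 ends at excess 306 × $2,500 = $765,000, so the highest qualifying income is $277,200 + $765,000 = $1,042,200.

$1,042,200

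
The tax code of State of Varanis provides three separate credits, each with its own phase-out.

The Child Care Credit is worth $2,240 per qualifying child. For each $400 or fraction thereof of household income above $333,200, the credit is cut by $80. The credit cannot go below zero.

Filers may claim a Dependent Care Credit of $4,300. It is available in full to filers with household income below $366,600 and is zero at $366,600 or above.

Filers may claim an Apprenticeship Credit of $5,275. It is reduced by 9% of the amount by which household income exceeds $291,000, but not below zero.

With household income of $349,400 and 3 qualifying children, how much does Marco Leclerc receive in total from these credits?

$7,759

Child Care Credit: base = 3 × $2,240 = $6,720. income exceeds $333,200 by $16,200, which is 41 full-or-partial $400 increments; reduction = 41 × $80 = $3,280, leaving $3,440.
Dependent Care Credit: $349,400 is below the $366,600 cutoff, so the full $4,300 applies.
Apprenticeship Credit: 9% of the $58,400 excess over $291,000 is $5,256; credit = $5,275 − $5,256 = $19.
Total: $3,440 + $4,300 + $19 = $7,759.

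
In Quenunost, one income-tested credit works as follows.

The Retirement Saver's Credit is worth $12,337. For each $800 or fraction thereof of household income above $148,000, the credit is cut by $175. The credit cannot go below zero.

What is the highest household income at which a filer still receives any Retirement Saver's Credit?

After 70 increments the reduction is 70 × $175 = $12,250, leaving $87; one more increment wipes it out. Increment 70 ends at excess 70 × $800 = $56,000, so the highest qualifying income is $148,000 + $56,000 = $204,000.

$204,000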